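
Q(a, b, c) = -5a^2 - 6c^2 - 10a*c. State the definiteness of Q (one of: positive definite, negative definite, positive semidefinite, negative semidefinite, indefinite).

negative semidefinite

Write A = [[-5, 0, -5], [0, 0, 0], [-5, 0, -6]].
Applying the same elementary operations to the rows and columns of A produces a congruent diagonal matrix with entries -5, 0, -1.
So there are 2 negative, 1 zero pivots.
Hence Q is negative semidefinite.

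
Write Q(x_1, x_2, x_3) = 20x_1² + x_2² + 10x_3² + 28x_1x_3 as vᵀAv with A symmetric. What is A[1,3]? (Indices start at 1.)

14

The coefficient of x_1·x_3 in Q is 28. For a symmetric A this equals A[1,3] + A[3,1] = 2·A[1,3].
So A[1,3] = 28/2 = 14.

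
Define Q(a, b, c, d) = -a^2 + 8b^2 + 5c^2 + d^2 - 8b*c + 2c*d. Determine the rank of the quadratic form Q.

4

The symmetric matrix is A = [[-1, 0, 0, 0], [0, 8, -4, 0], [0, -4, 5, 1], [0, 0, 1, 1]].
Symmetric row and column elimination reduces A to a congruent diagonal form with pivots -1, 8, 3, 2/3.
Counting signs: 3 positive, 1 negative.
The rank is the number of nonzero pivots: 4.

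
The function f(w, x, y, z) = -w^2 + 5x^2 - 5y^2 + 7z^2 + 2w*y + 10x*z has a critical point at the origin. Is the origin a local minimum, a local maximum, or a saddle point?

saddle point

The Hessian at the origin is H = [[-2, 0, 2, 0], [0, 10, 0, 10], [2, 0, -10, 0], [0, 10, 0, 14]].
Symmetric row and column elimination reduces H to a congruent diagonal form with pivots -2, 10, -8, 4.
Counting signs: 2 positive, 2 negative.
H is indefinite, so the origin is a saddle point.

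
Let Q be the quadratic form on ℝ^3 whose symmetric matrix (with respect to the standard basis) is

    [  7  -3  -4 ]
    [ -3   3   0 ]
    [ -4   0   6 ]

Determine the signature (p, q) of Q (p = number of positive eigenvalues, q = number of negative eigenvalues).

(3, 0)

Applying the same elementary operations to the rows and columns of A produces a congruent diagonal matrix with entries 7, 12/7, 2.
That gives 3 positive pivots.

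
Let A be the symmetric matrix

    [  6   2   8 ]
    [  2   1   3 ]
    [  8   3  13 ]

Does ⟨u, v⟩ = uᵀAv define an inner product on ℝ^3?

Leading principal minors: Δ_1 = 6, Δ_2 = 2, Δ_3 = 4.
All leading principal minors are positive, so by Sylvester's criterion Q is positive definite.
⟨·,·⟩ is an inner product exactly when A is positive definite.

yes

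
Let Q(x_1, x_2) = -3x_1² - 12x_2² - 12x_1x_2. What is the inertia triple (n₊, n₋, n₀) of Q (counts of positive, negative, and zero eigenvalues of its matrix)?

Write A = [[-3, -6], [-6, -12]].
Applying the same elementary operations to the rows and columns of A produces a congruent diagonal matrix with entries -3, 0.
Counting signs: 1 negative, 1 zero.

(0, 1, 1)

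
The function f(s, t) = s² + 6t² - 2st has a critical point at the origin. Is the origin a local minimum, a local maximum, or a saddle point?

The Hessian at the origin is H = [[2, -2], [-2, 12]].
det H = 2·12 − (-2)² = 20 > 0 and H[1,1] = 2 > 0, so H is positive definite.
Therefore the origin is a local minimum.

local minimum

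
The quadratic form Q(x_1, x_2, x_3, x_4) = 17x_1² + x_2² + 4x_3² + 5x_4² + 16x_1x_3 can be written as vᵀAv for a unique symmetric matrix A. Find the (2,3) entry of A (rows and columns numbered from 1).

0

The coefficient of x_2·x_3 in Q is 0. For a symmetric A this equals A[2,3] + A[3,2] = 2·A[2,3].
So A[2,3] = 0/2 = 0.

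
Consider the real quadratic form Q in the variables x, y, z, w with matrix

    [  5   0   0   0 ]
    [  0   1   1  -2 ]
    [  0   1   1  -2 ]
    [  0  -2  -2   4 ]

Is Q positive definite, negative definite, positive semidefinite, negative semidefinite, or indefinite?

Symmetric row and column elimination reduces A to a congruent diagonal form with pivots 5, 1, 0, 0.
That gives 2 positive, 2 zero pivots.
Hence Q is positive semidefinite.

positive semidefinite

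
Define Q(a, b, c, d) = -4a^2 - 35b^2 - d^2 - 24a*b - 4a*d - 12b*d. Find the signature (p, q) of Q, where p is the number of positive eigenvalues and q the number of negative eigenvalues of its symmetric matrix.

The associated matrix is A = [[-4, -12, 0, -2], [-12, -35, 0, -6], [0, 0, 0, 0], [-2, -6, 0, -1]].
Applying the same elementary operations to the rows and columns of A produces a congruent diagonal matrix with entries -4, 1, 0, 0.
So there are 1 positive, 1 negative, 2 zero pivots.

(1, 1)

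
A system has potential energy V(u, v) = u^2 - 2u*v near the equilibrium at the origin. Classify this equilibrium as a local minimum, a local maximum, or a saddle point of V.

The Hessian at the origin is H = [[2, -2], [-2, 0]].
det H = 2·0 − (-2)² = -4 < 0, so H is indefinite.
Therefore the origin is a saddle point.

saddle point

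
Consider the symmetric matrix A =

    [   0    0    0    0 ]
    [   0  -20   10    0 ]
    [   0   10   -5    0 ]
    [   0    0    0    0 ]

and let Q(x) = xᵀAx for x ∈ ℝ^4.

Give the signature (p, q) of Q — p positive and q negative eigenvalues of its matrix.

(0, 1)

Congruent diagonalization of A (simultaneous row and column reduction) yields pivots 0, -20, 0, 0.
That gives 1 negative, 3 zero pivots.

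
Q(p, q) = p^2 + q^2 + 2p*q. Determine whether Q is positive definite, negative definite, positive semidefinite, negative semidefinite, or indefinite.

positive semidefinite

The symmetric matrix is A = [[1, 1], [1, 1]].
Applying the same elementary operations to the rows and columns of A produces a congruent diagonal matrix with entries 1, 0.
That gives 1 positive, 1 zero pivots.
Hence Q is positive semidefinite.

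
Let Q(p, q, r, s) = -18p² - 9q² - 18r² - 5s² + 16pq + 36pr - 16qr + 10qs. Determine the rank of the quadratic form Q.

3

Write A = [[-18, 8, 18, 0], [8, -9, -8, 5], [18, -8, -18, 0], [0, 5, 0, -5]].
Row-reducing A symmetrically gives the diagonal entries -18, -49/9, 0, -20/49.
Counting signs: 3 negative, 1 zero.
The rank is the number of nonzero pivots: 3.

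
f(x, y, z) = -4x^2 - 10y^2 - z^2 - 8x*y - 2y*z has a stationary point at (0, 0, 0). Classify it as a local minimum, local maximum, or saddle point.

The Hessian at the origin is H = [[-8, -8, 0], [-8, -20, -2], [0, -2, -2]].
Row-reducing H symmetrically gives the diagonal entries -8, -12, -5/3.
That gives 3 negative pivots.
H is negative definite, so the origin is a strict local maximum.

local maximum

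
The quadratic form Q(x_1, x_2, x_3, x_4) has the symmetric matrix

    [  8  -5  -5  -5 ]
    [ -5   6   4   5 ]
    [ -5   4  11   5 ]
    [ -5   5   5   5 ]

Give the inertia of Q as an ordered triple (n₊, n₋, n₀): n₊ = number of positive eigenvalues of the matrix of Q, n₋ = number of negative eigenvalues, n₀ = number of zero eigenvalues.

(4, 0, 0)

Applying the same elementary operations to the rows and columns of A produces a congruent diagonal matrix with entries 8, 23/8, 175/23, 3/7.
So there are 4 positive pivots.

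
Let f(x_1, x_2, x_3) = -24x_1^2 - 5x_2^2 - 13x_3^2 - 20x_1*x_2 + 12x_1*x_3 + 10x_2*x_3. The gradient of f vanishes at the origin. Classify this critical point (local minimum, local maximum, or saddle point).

local maximum

The Hessian at the origin is H = [[-48, -20, 12], [-20, -10, 10], [12, 10, -26]].
Symmetric row and column elimination reduces H to a congruent diagonal form with pivots -48, -5/3, -8.
So there are 3 negative pivots.
H is negative definite, so the origin is a strict local maximum.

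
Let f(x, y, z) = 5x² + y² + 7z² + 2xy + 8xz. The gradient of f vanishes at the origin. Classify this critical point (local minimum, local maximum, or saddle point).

local minimum

The Hessian at the origin is H = [[10, 2, 8], [2, 2, 0], [8, 0, 14]].
Applying the same elementary operations to the rows and columns of H produces a congruent diagonal matrix with entries 10, 8/5, 6.
That gives 3 positive pivots.
H is positive definite, so the origin is a strict local minimum.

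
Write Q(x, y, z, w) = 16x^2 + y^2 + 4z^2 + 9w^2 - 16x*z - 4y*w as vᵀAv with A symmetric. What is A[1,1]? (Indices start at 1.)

The coefficient of x^2 in Q is 16, and that is exactly A[1,1].

16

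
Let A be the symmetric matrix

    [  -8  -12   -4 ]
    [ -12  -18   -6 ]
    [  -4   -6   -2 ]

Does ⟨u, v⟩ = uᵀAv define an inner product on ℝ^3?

no

Symmetric row and column elimination reduces A to a congruent diagonal form with pivots -8, 0, 0.
So there are 1 negative, 2 zero pivots.
Hence Q is negative semidefinite.
⟨·,·⟩ is an inner product exactly when A is positive definite.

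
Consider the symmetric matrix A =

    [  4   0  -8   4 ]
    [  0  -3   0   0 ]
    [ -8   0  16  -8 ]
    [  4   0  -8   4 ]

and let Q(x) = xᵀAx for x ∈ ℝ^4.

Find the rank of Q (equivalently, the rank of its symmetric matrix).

2

Congruent diagonalization of A (simultaneous row and column reduction) yields pivots 4, -3, 0, 0.
So there are 1 positive, 1 negative, 2 zero pivots.
The rank is the number of nonzero pivots: 2.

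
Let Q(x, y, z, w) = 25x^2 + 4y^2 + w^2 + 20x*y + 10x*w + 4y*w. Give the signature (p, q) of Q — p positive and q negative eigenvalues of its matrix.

(1, 0)

The symmetric matrix is A = [[25, 10, 0, 5], [10, 4, 0, 2], [0, 0, 0, 0], [5, 2, 0, 1]].
Applying the same elementary operations to the rows and columns of A produces a congruent diagonal matrix with entries 25, 0, 0, 0.
That gives 1 positive, 3 zero pivots.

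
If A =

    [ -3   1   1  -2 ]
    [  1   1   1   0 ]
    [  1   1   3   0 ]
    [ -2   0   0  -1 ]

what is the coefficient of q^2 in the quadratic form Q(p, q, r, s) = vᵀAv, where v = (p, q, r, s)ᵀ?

1

The coefficient of q^2 is the diagonal entry A[2,2] = 1.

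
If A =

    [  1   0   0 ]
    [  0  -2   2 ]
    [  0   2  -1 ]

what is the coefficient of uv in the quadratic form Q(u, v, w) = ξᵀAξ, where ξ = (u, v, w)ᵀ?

The coefficient of uv is A[1,2] + A[2,1] = 2·0 = 0.

0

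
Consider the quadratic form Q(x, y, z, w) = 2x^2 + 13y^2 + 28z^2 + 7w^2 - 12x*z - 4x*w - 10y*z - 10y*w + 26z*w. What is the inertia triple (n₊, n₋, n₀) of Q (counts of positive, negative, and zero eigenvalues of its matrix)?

Write A = [[2, 0, -6, -2], [0, 13, -5, -5], [-6, -5, 28, 13], [-2, -5, 13, 7]].
Congruent diagonalization of A (simultaneous row and column reduction) yields pivots 2, 13, 105/13, -4/35.
That gives 3 positive, 1 negative pivots.

(3, 1, 0)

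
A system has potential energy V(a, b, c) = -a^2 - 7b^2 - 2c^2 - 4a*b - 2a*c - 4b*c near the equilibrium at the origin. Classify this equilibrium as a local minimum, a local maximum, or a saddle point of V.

local maximum

The Hessian at the origin is H = [[-2, -4, -2], [-4, -14, -4], [-2, -4, -4]].
Row-reducing H symmetrically gives the diagonal entries -2, -6, -2.
So there are 3 negative pivots.
H is negative definite, so the origin is a strict local maximum.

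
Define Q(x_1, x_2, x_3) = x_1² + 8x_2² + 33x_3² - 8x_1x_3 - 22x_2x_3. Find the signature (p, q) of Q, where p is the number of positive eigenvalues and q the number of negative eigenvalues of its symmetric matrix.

(3, 0)

The associated matrix is A = [[1, 0, -4], [0, 8, -11], [-4, -11, 33]].
Congruent diagonalization of A (simultaneous row and column reduction) yields pivots 1, 8, 15/8.
Counting signs: 3 positive.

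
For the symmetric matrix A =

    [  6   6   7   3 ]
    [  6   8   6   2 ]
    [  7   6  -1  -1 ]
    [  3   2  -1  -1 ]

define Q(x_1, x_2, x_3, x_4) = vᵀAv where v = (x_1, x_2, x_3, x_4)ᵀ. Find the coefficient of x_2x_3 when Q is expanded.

12

The coefficient of x_2x_3 is A[2,3] + A[3,2] = 2·6 = 12.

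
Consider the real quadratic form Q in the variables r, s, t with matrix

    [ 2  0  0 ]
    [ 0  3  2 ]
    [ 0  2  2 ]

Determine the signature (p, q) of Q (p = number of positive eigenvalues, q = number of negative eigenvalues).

(3, 0)

Symmetric row and column elimination reduces A to a congruent diagonal form with pivots 2, 3, 2/3.
So there are 3 positive pivots.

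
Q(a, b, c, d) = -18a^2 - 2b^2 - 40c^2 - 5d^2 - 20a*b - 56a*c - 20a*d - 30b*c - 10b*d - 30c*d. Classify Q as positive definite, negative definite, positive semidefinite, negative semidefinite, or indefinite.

The symmetric matrix is A = [[-18, -10, -28, -10], [-10, -2, -15, -5], [-28, -15, -40, -15], [-10, -5, -15, -5]].
Congruent diagonalization of A (simultaneous row and column reduction) yields pivots -18, 32/9, 111/32, 15/37.
Counting signs: 3 positive, 1 negative.
Hence Q is indefinite.

indefinite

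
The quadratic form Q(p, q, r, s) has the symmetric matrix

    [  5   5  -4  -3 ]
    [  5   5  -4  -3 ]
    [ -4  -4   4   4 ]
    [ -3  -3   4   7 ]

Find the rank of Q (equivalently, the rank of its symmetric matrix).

Congruent diagonalization of A (simultaneous row and column reduction) yields pivots 5, 0, 4/5, 2.
So there are 3 positive, 1 zero pivots.
The rank is the number of nonzero pivots: 3.

3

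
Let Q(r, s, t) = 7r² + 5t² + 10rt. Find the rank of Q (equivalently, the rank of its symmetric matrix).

The associated matrix is A = [[7, 0, 5], [0, 0, 0], [5, 0, 5]].
Applying the same elementary operations to the rows and columns of A produces a congruent diagonal matrix with entries 7, 0, 10/7.
So there are 2 positive, 1 zero pivots.
The rank is the number of nonzero pivots: 2.

2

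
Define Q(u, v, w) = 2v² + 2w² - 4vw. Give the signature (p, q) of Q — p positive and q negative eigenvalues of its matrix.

The symmetric matrix is A = [[0, 0, 0], [0, 2, -2], [0, -2, 2]].
Row-reducing A symmetrically gives the diagonal entries 0, 2, 0.
Counting signs: 1 positive, 2 zero.

(1, 0)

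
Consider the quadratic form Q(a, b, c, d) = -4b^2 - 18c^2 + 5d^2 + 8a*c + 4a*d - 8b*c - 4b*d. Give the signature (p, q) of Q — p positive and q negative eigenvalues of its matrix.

The symmetric matrix is A = [[0, 0, 4, 2], [0, -4, -4, -2], [4, -4, -18, 0], [2, -2, 0, 5]].
By Sylvester's law of inertia any congruent diagonalization of A has 2 positive, 2 negative and 0 zero entries.

(2, 2)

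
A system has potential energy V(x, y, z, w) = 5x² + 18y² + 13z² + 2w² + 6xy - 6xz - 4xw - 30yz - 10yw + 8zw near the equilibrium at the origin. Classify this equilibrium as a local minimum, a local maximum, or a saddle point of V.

The Hessian at the origin is H = [[10, 6, -6, -4], [6, 36, -30, -10], [-6, -30, 26, 8], [-4, -10, 8, 4]].
Symmetric row and column elimination reduces H to a congruent diagonal form with pivots 10, 162/5, 8/9, 2/9.
That gives 4 positive pivots.
H is positive definite, so the origin is a strict local minimum.

local minimum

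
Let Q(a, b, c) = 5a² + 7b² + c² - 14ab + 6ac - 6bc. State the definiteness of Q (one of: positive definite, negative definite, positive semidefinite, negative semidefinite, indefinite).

indefinite

The symmetric matrix is A = [[5, -7, 3], [-7, 7, -3], [3, -3, 1]].
Symmetric row and column elimination reduces A to a congruent diagonal form with pivots 5, -14/5, -2/7.
So there are 1 positive, 2 negative pivots.
Hence Q is indefinite.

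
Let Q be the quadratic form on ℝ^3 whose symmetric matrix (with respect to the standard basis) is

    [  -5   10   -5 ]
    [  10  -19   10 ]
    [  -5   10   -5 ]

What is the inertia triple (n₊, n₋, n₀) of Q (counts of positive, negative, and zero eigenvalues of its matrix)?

Applying the same elementary operations to the rows and columns of A produces a congruent diagonal matrix with entries -5, 1, 0.
So there are 1 positive, 1 negative, 1 zero pivots.

(1, 1, 1)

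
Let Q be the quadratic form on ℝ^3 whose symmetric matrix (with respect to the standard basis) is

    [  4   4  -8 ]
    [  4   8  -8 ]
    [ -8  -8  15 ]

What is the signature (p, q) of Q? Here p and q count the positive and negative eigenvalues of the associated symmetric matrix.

(2, 1)

Row-reducing A symmetrically gives the diagonal entries 4, 4, -1.
Counting signs: 2 positive, 1 negative.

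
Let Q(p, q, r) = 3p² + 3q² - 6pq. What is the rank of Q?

The symmetric matrix is A = [[3, -3, 0], [-3, 3, 0], [0, 0, 0]].
Applying the same elementary operations to the rows and columns of A produces a congruent diagonal matrix with entries 3, 0, 0.
So there are 1 positive, 2 zero pivots.
The rank is the number of nonzero pivots: 1.

1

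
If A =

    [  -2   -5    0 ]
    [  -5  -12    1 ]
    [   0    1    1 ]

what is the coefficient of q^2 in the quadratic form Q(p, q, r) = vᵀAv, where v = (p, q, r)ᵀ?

-12

The coefficient of q^2 is the diagonal entry A[2,2] = -12.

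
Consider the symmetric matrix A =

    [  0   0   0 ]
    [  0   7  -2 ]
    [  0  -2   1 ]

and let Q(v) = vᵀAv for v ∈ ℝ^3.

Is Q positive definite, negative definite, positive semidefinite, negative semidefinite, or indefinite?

Row-reducing A symmetrically gives the diagonal entries 0, 7, 3/7.
Counting signs: 2 positive, 1 zero.
Hence Q is positive semidefinite.

positive semidefinite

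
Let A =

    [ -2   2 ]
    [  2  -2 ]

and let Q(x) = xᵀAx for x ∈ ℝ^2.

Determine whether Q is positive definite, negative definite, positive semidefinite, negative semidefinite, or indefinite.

Row-reducing A symmetrically gives the diagonal entries -2, 0.
That gives 1 negative, 1 zero pivots.
Hence Q is negative semidefinite.

negative semidefinite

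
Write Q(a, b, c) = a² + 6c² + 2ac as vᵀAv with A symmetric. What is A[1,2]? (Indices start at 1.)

The coefficient of a·b in Q is 0. For a symmetric A this equals A[1,2] + A[2,1] = 2·A[1,2].
So A[1,2] = 0/2 = 0.

0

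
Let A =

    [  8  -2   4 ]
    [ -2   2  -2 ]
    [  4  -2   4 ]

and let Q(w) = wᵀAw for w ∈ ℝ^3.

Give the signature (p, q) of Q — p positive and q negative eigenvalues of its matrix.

(3, 0)

Applying the same elementary operations to the rows and columns of A produces a congruent diagonal matrix with entries 8, 3/2, 4/3.
So there are 3 positive pivots.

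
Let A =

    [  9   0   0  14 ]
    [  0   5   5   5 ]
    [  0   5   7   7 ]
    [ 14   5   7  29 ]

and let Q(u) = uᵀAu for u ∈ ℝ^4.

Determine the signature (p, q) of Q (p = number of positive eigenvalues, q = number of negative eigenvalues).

Congruent diagonalization of A (simultaneous row and column reduction) yields pivots 9, 5, 2, 2/9.
So there are 4 positive pivots.

(4, 0)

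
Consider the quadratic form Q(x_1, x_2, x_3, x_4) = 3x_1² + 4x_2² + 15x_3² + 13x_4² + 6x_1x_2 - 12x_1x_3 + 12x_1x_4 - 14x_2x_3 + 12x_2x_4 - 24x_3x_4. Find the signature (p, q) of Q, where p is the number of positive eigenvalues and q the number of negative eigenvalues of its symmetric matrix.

(4, 0)

The associated matrix is A = [[3, 3, -6, 6], [3, 4, -7, 6], [-6, -7, 15, -12], [6, 6, -12, 13]].
Symmetric row and column elimination reduces A to a congruent diagonal form with pivots 3, 1, 2, 1.
That gives 4 positive pivots.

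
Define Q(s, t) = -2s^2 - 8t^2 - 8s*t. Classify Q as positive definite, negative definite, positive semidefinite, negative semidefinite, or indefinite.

negative semidefinite

The symmetric matrix of Q is [[-2, -4], [-4, -8]].
For the 2×2 matrix [[-2, -4], [-4, -8]]: det = -2·-8 − (-4)² = 0, trace = -10.
det = 0 so one eigenvalue is zero; the form is semidefinite with the sign of the trace.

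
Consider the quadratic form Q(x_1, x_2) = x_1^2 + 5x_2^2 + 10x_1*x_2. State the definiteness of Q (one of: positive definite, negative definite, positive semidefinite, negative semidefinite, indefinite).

The symmetric matrix of Q is [[1, 5], [5, 5]].
For the 2×2 matrix [[1, 5], [5, 5]]: det = 1·5 − (5)² = -20, trace = 6.
det < 0 so the eigenvalues have opposite signs; the form is indefinite.

indefinite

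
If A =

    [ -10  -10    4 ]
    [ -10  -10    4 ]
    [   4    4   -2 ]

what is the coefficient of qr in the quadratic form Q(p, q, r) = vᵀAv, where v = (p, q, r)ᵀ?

8

The coefficient of qr is A[2,3] + A[3,2] = 2·4 = 8.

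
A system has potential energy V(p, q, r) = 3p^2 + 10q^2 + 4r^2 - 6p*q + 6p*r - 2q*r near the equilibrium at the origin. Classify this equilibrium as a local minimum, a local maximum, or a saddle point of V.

The Hessian at the origin is H = [[6, -6, 6], [-6, 20, -2], [6, -2, 8]].
Symmetric row and column elimination reduces H to a congruent diagonal form with pivots 6, 14, 6/7.
That gives 3 positive pivots.
H is positive definite, so the origin is a strict local minimum.

local minimum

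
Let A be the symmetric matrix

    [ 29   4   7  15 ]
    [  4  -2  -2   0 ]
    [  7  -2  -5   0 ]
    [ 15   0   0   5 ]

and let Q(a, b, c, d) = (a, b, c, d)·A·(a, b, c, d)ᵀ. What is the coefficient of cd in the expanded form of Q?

0

The coefficient of cd is A[3,4] + A[4,3] = 2·0 = 0.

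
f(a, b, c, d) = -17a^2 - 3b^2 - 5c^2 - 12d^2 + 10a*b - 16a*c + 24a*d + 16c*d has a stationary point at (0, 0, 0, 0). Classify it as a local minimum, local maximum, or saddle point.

The Hessian at the origin is H = [[-34, 10, -16, 24], [10, -6, 0, 0], [-16, 0, -10, 16], [24, 0, 16, -24]].
Applying the same elementary operations to the rows and columns of H produces a congruent diagonal matrix with entries -34, -52/17, 62/13, 40/31.
Counting signs: 2 positive, 2 negative.
H is indefinite, so the origin is a saddle point.

saddle point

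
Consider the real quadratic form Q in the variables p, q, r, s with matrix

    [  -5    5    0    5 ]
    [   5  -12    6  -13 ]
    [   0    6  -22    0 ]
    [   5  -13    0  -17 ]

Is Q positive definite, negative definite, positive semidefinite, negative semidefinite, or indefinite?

Applying the same elementary operations to the rows and columns of A produces a congruent diagonal matrix with entries -5, -7, -118/7, -4/59.
That gives 4 negative pivots.
Hence Q is negative definite.

negative definite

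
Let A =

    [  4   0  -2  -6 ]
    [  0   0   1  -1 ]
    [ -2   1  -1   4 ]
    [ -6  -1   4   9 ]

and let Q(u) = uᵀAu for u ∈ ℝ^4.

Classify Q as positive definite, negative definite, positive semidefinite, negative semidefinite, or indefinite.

A is congruent to a diagonal matrix with 2 positive, 1 negative and 1 zero entries, so Q is indefinite.

indefinite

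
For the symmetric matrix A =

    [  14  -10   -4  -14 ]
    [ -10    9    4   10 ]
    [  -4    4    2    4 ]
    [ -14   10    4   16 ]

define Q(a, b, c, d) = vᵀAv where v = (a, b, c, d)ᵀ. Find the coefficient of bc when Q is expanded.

8

The coefficient of bc is A[2,3] + A[3,2] = 2·4 = 8.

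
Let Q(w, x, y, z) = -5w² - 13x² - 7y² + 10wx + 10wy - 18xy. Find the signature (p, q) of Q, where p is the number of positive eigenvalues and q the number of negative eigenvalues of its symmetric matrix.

The associated matrix is A = [[-5, 5, 5, 0], [5, -13, -9, 0], [5, -9, -7, 0], [0, 0, 0, 0]].
Congruent diagonalization of A (simultaneous row and column reduction) yields pivots -5, -8, 0, 0.
Counting signs: 2 negative, 2 zero.

(0, 2)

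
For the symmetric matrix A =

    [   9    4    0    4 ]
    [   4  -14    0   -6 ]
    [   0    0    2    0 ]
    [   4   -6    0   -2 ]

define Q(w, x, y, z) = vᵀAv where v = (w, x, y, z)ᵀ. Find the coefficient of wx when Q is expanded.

8

The coefficient of wx is A[1,2] + A[2,1] = 2·4 = 8.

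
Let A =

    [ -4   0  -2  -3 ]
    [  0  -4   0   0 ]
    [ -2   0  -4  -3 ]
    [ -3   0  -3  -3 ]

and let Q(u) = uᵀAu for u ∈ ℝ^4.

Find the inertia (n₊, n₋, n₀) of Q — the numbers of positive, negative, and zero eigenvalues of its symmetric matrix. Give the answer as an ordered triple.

(0, 3, 1)

Applying the same elementary operations to the rows and columns of A produces a congruent diagonal matrix with entries -4, -4, -3, 0.
So there are 3 negative, 1 zero pivots.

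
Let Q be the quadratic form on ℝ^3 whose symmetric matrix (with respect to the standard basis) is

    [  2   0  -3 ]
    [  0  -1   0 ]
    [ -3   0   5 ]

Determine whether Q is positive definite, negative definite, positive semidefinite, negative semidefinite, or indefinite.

Applying the same elementary operations to the rows and columns of A produces a congruent diagonal matrix with entries 2, -1, 1/2.
So there are 2 positive, 1 negative pivots.
Hence Q is indefinite.

indefinite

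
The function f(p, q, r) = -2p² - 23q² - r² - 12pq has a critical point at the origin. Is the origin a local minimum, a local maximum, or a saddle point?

local maximum

The Hessian at the origin is H = [[-4, -12, 0], [-12, -46, 0], [0, 0, -2]].
Applying the same elementary operations to the rows and columns of H produces a congruent diagonal matrix with entries -4, -10, -2.
So there are 3 negative pivots.
H is negative definite, so the origin is a strict local maximum.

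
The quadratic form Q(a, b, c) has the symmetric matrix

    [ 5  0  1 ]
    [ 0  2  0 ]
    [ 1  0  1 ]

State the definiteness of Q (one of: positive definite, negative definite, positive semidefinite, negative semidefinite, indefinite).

positive definite

An LDLᵀ factorisation of A has diagonal entries 5, 2, 4/5.
So there are 3 positive pivots.
Hence Q is positive definite.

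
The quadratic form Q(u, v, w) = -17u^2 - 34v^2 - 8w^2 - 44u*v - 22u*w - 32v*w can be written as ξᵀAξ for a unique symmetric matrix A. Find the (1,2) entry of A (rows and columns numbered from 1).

The coefficient of u·v in Q is -44. For a symmetric A this equals A[1,2] + A[2,1] = 2·A[1,2].
So A[1,2] = -44/2 = -22.

-22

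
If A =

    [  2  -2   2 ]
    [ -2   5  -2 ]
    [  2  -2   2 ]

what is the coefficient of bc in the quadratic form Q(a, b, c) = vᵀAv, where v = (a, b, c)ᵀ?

The coefficient of bc is A[2,3] + A[3,2] = 2·(-2) = -4.

-4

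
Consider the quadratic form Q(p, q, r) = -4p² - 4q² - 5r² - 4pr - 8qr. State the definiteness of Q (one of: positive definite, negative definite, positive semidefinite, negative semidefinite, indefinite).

negative semidefinite

The symmetric matrix is A = [[-4, 0, -2], [0, -4, -4], [-2, -4, -5]].
Applying the same elementary operations to the rows and columns of A produces a congruent diagonal matrix with entries -4, -4, 0.
That gives 2 negative, 1 zero pivots.
Hence Q is negative semidefinite.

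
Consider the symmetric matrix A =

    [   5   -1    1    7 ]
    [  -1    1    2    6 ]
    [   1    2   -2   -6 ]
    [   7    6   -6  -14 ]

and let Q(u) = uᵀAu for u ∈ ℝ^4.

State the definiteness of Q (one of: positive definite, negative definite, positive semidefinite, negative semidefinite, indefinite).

indefinite

Congruent diagonalization of A (simultaneous row and column reduction) yields pivots 5, 4/5, -33/4, 12/11.
That gives 3 positive, 1 negative pivots.
Hence Q is indefinite.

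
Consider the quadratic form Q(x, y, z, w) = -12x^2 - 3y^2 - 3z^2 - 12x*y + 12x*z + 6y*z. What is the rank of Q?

Write A = [[-12, -6, 6, 0], [-6, -3, 3, 0], [6, 3, -3, 0], [0, 0, 0, 0]].
Symmetric row and column elimination reduces A to a congruent diagonal form with pivots -12, 0, 0, 0.
That gives 1 negative, 3 zero pivots.
The rank is the number of nonzero pivots: 1.

1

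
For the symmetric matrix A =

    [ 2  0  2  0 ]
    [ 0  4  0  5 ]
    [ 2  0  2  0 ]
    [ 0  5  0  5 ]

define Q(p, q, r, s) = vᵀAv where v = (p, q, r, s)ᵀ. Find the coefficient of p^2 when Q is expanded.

The coefficient of p^2 is the diagonal entry A[1,1] = 2.

2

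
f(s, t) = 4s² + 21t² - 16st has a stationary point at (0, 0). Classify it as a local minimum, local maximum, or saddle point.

local minimum

The Hessian at the origin is H = [[8, -16], [-16, 42]].
det H = 8·42 − (-16)² = 80 > 0 and H[1,1] = 8 > 0, so H is positive definite.
Therefore the origin is a local minimum.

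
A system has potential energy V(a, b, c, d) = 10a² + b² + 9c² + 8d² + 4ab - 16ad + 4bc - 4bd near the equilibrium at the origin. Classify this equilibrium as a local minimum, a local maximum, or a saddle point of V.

local minimum

The Hessian at the origin is H = [[20, 4, 0, -16], [4, 2, 4, -4], [0, 4, 18, 0], [-16, -4, 0, 16]].
Congruent diagonalization of H (simultaneous row and column reduction) yields pivots 20, 6/5, 14/3, 8/7.
So there are 4 positive pivots.
H is positive definite, so the origin is a strict local minimum.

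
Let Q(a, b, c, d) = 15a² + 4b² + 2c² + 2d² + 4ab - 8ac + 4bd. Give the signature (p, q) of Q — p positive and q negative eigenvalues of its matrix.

Write A = [[15, 2, -4, 0], [2, 4, 0, 2], [-4, 0, 2, 0], [0, 2, 0, 2]].
Applying the same elementary operations to the rows and columns of A produces a congruent diagonal matrix with entries 15, 56/15, 6/7, 5/6.
That gives 4 positive pivots.

(4, 0)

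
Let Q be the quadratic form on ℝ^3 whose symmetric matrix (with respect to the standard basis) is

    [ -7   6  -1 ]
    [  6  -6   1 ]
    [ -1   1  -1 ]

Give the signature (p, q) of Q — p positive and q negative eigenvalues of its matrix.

An LDLᵀ factorisation of A has diagonal entries -7, -6/7, -5/6.
So there are 3 negative pivots.

(0, 3)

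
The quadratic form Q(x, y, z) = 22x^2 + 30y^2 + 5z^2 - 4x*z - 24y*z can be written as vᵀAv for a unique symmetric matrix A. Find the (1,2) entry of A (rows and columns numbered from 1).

0

The coefficient of x·y in Q is 0. For a symmetric A this equals A[1,2] + A[2,1] = 2·A[1,2].
So A[1,2] = 0/2 = 0.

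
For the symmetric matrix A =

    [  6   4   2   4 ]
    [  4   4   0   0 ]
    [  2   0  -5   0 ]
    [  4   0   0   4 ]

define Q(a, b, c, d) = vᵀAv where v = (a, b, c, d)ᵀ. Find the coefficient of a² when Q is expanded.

6

The coefficient of a² is the diagonal entry A[1,1] = 6.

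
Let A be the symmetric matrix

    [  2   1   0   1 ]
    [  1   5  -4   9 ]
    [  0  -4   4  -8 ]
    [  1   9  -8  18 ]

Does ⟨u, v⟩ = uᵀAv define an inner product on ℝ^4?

Congruent diagonalization of A (simultaneous row and column reduction) yields pivots 2, 9/2, 4/9, 1.
That gives 4 positive pivots.
Hence Q is positive definite.
⟨·,·⟩ is an inner product exactly when A is positive definite.

yes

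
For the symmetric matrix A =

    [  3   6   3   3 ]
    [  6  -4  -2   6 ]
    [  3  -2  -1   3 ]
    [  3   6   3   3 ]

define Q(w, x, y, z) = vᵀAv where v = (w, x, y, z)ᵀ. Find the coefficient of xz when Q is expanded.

The coefficient of xz is A[2,4] + A[4,2] = 2·6 = 12.

12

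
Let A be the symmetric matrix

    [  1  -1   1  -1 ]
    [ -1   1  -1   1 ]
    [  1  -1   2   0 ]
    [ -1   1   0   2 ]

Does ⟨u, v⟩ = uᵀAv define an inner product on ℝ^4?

no

Applying the same elementary operations to the rows and columns of A produces a congruent diagonal matrix with entries 1, 0, 1, 0.
Counting signs: 2 positive, 2 zero.
Hence Q is positive semidefinite.
⟨·,·⟩ is an inner product exactly when A is positive definite.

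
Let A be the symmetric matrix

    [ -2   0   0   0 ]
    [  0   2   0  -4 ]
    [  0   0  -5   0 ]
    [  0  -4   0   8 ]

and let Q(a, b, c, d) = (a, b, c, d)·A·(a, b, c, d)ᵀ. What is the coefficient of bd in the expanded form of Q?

-8

The coefficient of bd is A[2,4] + A[4,2] = 2·(-4) = -8.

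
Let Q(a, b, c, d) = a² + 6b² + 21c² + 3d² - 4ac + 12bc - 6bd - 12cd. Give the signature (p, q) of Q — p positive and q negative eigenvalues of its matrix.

Write A = [[1, 0, -2, 0], [0, 6, 6, -3], [-2, 6, 21, -6], [0, -3, -6, 3]].
Congruent diagonalization of A (simultaneous row and column reduction) yields pivots 1, 6, 11, 15/22.
So there are 4 positive pivots.

(4, 0)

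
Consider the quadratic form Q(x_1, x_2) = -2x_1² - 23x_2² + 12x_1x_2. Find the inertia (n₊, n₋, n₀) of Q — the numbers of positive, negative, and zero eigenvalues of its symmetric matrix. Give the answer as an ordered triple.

The symmetric matrix is A = [[-2, 6], [6, -23]].
An LDLᵀ factorisation of A has diagonal entries -2, -5.
So there are 2 negative pivots.

(0, 2, 0)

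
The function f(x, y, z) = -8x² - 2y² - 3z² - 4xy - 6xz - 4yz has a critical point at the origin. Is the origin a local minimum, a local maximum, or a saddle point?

local maximum

The Hessian at the origin is H = [[-16, -4, -6], [-4, -4, -4], [-6, -4, -6]].
Row-reducing H symmetrically gives the diagonal entries -16, -3, -5/3.
So there are 3 negative pivots.
H is negative definite, so the origin is a strict local maximum.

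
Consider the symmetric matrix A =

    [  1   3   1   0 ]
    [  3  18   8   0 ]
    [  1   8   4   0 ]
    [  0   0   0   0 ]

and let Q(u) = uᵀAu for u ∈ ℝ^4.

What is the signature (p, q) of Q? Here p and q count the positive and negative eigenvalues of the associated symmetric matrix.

(3, 0)

Symmetric row and column elimination reduces A to a congruent diagonal form with pivots 1, 9, 2/9, 0.
That gives 3 positive, 1 zero pivots.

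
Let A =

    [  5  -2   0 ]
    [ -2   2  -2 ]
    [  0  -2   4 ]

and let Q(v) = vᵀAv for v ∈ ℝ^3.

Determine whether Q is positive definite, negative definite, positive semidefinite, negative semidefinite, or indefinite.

positive definite

Row-reducing A symmetrically gives the diagonal entries 5, 6/5, 2/3.
That gives 3 positive pivots.
Hence Q is positive definite.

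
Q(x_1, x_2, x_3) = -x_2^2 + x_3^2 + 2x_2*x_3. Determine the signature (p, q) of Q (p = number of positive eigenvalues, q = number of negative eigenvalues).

The associated matrix is A = [[0, 0, 0], [0, -1, 1], [0, 1, 1]].
Row-reducing A symmetrically gives the diagonal entries 0, -1, 2.
That gives 1 positive, 1 negative, 1 zero pivots.

(1, 1)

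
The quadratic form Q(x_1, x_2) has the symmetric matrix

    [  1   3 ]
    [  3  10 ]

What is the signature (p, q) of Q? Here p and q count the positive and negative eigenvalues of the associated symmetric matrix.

An LDLᵀ factorisation of A has diagonal entries 1, 1.
That gives 2 positive pivots.

(2, 0)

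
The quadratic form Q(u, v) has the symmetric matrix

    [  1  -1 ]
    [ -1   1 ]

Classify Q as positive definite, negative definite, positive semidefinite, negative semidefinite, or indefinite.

Congruent diagonalization of A (simultaneous row and column reduction) yields pivots 1, 0.
Counting signs: 1 positive, 1 zero.
Hence Q is positive semidefinite.

positive semidefinite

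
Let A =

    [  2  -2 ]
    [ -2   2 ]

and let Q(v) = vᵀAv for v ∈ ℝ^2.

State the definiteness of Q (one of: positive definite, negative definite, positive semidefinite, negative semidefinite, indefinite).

Congruent diagonalization of A (simultaneous row and column reduction) yields pivots 2, 0.
Counting signs: 1 positive, 1 zero.
Hence Q is positive semidefinite.

positive semidefinite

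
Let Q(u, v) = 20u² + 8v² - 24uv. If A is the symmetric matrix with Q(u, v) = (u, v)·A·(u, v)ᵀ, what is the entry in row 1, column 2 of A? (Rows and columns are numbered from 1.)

-12

The coefficient of u·v in Q is -24. For a symmetric A this equals A[1,2] + A[2,1] = 2·A[1,2].
So A[1,2] = -24/2 = -12.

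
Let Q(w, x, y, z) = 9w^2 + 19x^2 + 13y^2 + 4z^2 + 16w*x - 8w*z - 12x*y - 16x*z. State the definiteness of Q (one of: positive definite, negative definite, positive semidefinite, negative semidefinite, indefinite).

positive definite

The symmetric matrix of Q is A = [[9, 8, 0, -4], [8, 19, -6, -8], [0, -6, 13, 0], [-4, -8, 0, 4]].
Leading principal minors: Δ_1 = 9, Δ_2 = 107, Δ_3 = 1067, Δ_4 = 60.
All leading principal minors are positive, so by Sylvester's criterion Q is positive definite.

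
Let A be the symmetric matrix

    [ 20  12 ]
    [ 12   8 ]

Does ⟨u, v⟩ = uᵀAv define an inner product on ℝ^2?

For the 2×2 matrix [[20, 12], [12, 8]]: det = 20·8 − (12)² = 16, trace = 28.
det > 0 so both eigenvalues share the sign of the trace; trace = 28 > 0 ⇒ both positive.
⟨·,·⟩ is an inner product exactly when A is positive definite.

yes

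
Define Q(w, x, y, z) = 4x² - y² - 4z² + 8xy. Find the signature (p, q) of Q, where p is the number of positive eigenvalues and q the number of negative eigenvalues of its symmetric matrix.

(1, 2)

Write A = [[0, 0, 0, 0], [0, 4, 4, 0], [0, 4, -1, 0], [0, 0, 0, -4]].
Applying the same elementary operations to the rows and columns of A produces a congruent diagonal matrix with entries 0, 4, -5, -4.
Counting signs: 1 positive, 2 negative, 1 zero.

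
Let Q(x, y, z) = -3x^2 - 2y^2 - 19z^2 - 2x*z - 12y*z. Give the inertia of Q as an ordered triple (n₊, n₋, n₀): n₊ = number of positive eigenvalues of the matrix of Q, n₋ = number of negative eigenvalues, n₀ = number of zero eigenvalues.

The associated matrix is A = [[-3, 0, -1], [0, -2, -6], [-1, -6, -19]].
An LDLᵀ factorisation of A has diagonal entries -3, -2, -2/3.
That gives 3 negative pivots.

(0, 3, 0)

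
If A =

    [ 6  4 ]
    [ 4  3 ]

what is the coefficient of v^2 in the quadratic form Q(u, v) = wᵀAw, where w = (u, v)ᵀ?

3

The coefficient of v^2 is the diagonal entry A[2,2] = 3.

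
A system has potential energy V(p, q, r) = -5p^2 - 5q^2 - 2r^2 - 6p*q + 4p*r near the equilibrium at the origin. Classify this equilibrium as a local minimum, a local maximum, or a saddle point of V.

local maximum

The Hessian at the origin is H = [[-10, -6, 4], [-6, -10, 0], [4, 0, -4]].
Symmetric row and column elimination reduces H to a congruent diagonal form with pivots -10, -32/5, -3/2.
That gives 3 negative pivots.
H is negative definite, so the origin is a strict local maximum.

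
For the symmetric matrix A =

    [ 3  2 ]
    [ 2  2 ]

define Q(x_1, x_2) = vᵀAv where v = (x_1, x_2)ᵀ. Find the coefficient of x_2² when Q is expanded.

The coefficient of x_2² is the diagonal entry A[2,2] = 2.

2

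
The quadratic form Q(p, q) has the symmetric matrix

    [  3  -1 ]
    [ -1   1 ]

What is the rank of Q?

2

Applying the same elementary operations to the rows and columns of A produces a congruent diagonal matrix with entries 3, 2/3.
Counting signs: 2 positive.
The rank is the number of nonzero pivots: 2.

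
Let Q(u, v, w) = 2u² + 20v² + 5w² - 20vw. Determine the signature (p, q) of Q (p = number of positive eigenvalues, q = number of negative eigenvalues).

The associated matrix is A = [[2, 0, 0], [0, 20, -10], [0, -10, 5]].
Congruent diagonalization of A (simultaneous row and column reduction) yields pivots 2, 20, 0.
Counting signs: 2 positive, 1 zero.

(2, 0)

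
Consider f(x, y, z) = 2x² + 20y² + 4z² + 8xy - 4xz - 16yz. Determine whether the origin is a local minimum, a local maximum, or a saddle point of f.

local minimum

The Hessian at the origin is H = [[4, 8, -4], [8, 40, -16], [-4, -16, 8]].
Row-reducing H symmetrically gives the diagonal entries 4, 24, 4/3.
Counting signs: 3 positive.
H is positive definite, so the origin is a strict local minimum.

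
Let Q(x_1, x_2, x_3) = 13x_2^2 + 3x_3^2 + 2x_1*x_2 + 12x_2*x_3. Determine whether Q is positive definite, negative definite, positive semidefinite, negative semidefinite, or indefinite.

indefinite

The symmetric matrix is A = [[0, 1, 0], [1, 13, 6], [0, 6, 3]].
A is congruent to a diagonal matrix with 2 positive, 1 negative and 0 zero entries, so Q is indefinite.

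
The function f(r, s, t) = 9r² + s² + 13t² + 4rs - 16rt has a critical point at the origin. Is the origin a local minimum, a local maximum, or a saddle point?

local minimum

The Hessian at the origin is H = [[18, 4, -16], [4, 2, 0], [-16, 0, 26]].
Applying the same elementary operations to the rows and columns of H produces a congruent diagonal matrix with entries 18, 10/9, 2/5.
That gives 3 positive pivots.
H is positive definite, so the origin is a strict local minimum.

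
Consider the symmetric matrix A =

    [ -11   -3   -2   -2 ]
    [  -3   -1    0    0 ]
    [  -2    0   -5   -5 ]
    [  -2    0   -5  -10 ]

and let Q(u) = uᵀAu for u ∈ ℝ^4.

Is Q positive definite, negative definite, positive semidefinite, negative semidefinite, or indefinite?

Congruent diagonalization of A (simultaneous row and column reduction) yields pivots -11, -2/11, -3, -5.
Counting signs: 4 negative.
Hence Q is negative definite.

negative definite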